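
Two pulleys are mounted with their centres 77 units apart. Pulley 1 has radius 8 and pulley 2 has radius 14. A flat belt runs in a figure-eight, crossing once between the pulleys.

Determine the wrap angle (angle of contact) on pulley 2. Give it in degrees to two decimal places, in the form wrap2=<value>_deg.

wrap2=213.20_deg

crossed belt: β = asin((r1+r2)/C) = asin(22/77) = 16.6015°
wrap1 = wrap2 = π + 2β = 213.2031°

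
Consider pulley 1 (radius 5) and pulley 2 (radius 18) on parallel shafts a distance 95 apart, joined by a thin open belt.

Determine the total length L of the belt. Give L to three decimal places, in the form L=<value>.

L=264.038

open belt: β = asin((r2−r1)/C) = asin(13/95) = 7.8652°
wrap1 = π − 2β = 164.2697°
wrap2 = π + 2β = 195.7303°
tangent length = C·cosβ = 94.1063
L = r1·wrap1 + r2·wrap2 + 2·C·cosβ = 5·2.8670 + 18·3.4161 + 2·94.1063 = 264.0384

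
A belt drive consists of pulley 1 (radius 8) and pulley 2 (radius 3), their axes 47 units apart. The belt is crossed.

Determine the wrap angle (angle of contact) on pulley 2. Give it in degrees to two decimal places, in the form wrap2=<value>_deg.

wrap2=207.07_deg

crossed belt: β = asin((r1+r2)/C) = asin(11/47) = 13.5352°
wrap1 = wrap2 = π + 2β = 207.0704°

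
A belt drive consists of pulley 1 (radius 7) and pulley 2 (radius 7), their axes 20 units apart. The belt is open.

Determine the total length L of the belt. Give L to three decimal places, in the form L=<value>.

open belt: β = asin((r2−r1)/C) = asin(0/20) = 0.0000°
wrap1 = π − 2β = 180.0000°
wrap2 = π + 2β = 180.0000°
tangent length = C·cosβ = 20.0000
L = r1·wrap1 + r2·wrap2 + 2·C·cosβ = 7·3.1416 + 7·3.1416 + 2·20.0000 = 83.9823

L=83.982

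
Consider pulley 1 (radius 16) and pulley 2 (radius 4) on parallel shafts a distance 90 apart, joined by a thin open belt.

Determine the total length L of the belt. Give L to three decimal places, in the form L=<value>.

open belt: β = asin((r2−r1)/C) = asin(-12/90) = -7.6623°
wrap1 = π − 2β = 195.3245°
wrap2 = π + 2β = 164.6755°
tangent length = C·cosβ = 89.1964
L = r1·wrap1 + r2·wrap2 + 2·C·cosβ = 16·3.4091 + 4·2.8741 + 2·89.1964 = 244.4342

L=244.434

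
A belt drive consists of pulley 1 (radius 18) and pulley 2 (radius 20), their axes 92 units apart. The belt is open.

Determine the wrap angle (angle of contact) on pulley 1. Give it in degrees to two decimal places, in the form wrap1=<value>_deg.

wrap1=177.51_deg

open belt: β = asin((r2−r1)/C) = asin(2/92) = 1.2457°
wrap1 = π − 2β = 177.5087°
wrap2 = π + 2β = 182.4913°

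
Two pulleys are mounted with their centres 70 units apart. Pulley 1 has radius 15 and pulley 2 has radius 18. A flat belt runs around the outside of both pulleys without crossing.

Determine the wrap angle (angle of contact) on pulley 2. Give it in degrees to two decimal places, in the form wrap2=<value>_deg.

open belt: β = asin((r2−r1)/C) = asin(3/70) = 2.4563°
wrap1 = π − 2β = 175.0874°
wrap2 = π + 2β = 184.9126°

wrap2=184.91_deg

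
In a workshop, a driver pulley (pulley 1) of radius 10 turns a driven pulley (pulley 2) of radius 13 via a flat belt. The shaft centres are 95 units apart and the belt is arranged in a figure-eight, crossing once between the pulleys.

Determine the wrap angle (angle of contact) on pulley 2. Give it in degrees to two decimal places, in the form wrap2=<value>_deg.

wrap2=208.02_deg

crossed belt: β = asin((r1+r2)/C) = asin(23/95) = 14.0108°
wrap1 = wrap2 = π + 2β = 208.0217°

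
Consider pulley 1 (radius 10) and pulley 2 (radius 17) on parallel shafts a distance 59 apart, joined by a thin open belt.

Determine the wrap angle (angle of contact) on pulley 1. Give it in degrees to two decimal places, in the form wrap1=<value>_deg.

wrap1=166.37_deg

open belt: β = asin((r2−r1)/C) = asin(7/59) = 6.8139°
wrap1 = π − 2β = 166.3723°
wrap2 = π + 2β = 193.6277°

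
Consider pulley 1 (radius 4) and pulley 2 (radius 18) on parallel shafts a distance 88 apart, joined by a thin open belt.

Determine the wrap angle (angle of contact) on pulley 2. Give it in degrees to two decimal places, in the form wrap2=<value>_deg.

open belt: β = asin((r2−r1)/C) = asin(14/88) = 9.1541°
wrap1 = π − 2β = 161.6917°
wrap2 = π + 2β = 198.3083°

wrap2=198.31_deg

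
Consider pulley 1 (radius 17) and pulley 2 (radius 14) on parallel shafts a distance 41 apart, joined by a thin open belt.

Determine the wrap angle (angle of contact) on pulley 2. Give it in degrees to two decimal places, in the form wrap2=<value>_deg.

open belt: β = asin((r2−r1)/C) = asin(-3/41) = -4.1961°
wrap1 = π − 2β = 188.3922°
wrap2 = π + 2β = 171.6078°

wrap2=171.61_deg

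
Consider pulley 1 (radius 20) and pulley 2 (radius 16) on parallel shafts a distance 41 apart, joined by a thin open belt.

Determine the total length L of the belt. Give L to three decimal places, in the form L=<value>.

open belt: β = asin((r2−r1)/C) = asin(-4/41) = -5.5987°
wrap1 = π − 2β = 191.1975°
wrap2 = π + 2β = 168.8025°
tangent length = C·cosβ = 40.8044
L = r1·wrap1 + r2·wrap2 + 2·C·cosβ = 20·3.3370 + 16·2.9462 + 2·40.8044 = 195.4879

L=195.488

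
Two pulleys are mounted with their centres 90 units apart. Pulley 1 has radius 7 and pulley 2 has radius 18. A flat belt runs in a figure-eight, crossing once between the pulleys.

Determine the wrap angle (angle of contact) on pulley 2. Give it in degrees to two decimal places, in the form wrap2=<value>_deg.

crossed belt: β = asin((r1+r2)/C) = asin(25/90) = 16.1276°
wrap1 = wrap2 = π + 2β = 212.2552°

wrap2=212.26_deg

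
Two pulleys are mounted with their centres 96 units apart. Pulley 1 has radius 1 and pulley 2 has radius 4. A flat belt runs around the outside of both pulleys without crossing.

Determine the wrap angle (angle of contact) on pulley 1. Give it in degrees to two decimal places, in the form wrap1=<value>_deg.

open belt: β = asin((r2−r1)/C) = asin(3/96) = 1.7908°
wrap1 = π − 2β = 176.4184°
wrap2 = π + 2β = 183.5816°

wrap1=176.42_deg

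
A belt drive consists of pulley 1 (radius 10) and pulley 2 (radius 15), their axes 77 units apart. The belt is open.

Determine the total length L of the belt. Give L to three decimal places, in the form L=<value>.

L=232.865

open belt: β = asin((r2−r1)/C) = asin(5/77) = 3.7231°
wrap1 = π − 2β = 172.5538°
wrap2 = π + 2β = 187.4462°
tangent length = C·cosβ = 76.8375
L = r1·wrap1 + r2·wrap2 + 2·C·cosβ = 10·3.0116 + 15·3.2716 + 2·76.8375 = 232.8646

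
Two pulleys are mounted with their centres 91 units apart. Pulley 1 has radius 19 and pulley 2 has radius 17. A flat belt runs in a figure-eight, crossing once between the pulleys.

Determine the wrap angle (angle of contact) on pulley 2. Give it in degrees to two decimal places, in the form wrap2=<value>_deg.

crossed belt: β = asin((r1+r2)/C) = asin(36/91) = 23.3037°
wrap1 = wrap2 = π + 2β = 226.6073°

wrap2=226.61_deg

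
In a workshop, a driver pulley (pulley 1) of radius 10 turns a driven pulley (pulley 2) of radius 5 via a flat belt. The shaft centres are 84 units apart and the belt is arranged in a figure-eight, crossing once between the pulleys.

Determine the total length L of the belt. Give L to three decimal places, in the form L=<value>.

L=217.810

crossed belt: β = asin((r1+r2)/C) = asin(15/84) = 10.2866°
wrap1 = wrap2 = π + 2β = 200.5731°
tangent length = C·cosβ = 82.6499
L = (r1+r2)·wrap + 2·C·cosβ = 15·3.5007 + 2·82.6499 = 217.8096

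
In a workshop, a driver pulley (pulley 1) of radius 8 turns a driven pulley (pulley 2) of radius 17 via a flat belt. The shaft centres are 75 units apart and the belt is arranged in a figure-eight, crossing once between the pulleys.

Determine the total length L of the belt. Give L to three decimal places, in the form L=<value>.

crossed belt: β = asin((r1+r2)/C) = asin(25/75) = 19.4712°
wrap1 = wrap2 = π + 2β = 218.9424°
tangent length = C·cosβ = 70.7107
L = (r1+r2)·wrap + 2·C·cosβ = 25·3.8213 + 2·70.7107 = 236.9530

L=236.953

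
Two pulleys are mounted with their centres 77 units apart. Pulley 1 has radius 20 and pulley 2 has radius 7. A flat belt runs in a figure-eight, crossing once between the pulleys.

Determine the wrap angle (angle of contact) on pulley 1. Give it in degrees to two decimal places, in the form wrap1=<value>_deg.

wrap1=221.05_deg

crossed belt: β = asin((r1+r2)/C) = asin(27/77) = 20.5270°
wrap1 = wrap2 = π + 2β = 221.0541°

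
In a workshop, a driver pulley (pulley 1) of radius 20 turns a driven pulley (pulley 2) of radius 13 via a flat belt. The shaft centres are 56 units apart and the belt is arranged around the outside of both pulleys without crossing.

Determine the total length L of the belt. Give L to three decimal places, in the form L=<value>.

L=216.549

open belt: β = asin((r2−r1)/C) = asin(-7/56) = -7.1808°
wrap1 = π − 2β = 194.3615°
wrap2 = π + 2β = 165.6385°
tangent length = C·cosβ = 55.5608
L = r1·wrap1 + r2·wrap2 + 2·C·cosβ = 20·3.3922 + 13·2.8909 + 2·55.5608 = 216.5487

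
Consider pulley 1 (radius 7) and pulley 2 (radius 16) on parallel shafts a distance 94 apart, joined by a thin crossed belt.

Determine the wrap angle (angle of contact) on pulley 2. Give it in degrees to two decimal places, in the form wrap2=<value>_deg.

wrap2=208.33_deg

crossed belt: β = asin((r1+r2)/C) = asin(23/94) = 14.1630°
wrap1 = wrap2 = π + 2β = 208.3259°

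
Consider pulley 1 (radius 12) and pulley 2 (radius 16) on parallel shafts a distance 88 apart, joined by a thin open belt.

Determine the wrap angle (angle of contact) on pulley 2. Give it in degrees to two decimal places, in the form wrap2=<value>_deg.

wrap2=185.21_deg

open belt: β = asin((r2−r1)/C) = asin(4/88) = 2.6053°
wrap1 = π − 2β = 174.7895°
wrap2 = π + 2β = 185.2105°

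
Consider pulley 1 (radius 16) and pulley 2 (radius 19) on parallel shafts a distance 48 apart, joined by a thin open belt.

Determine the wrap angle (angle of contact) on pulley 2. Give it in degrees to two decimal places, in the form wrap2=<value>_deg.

open belt: β = asin((r2−r1)/C) = asin(3/48) = 3.5833°
wrap1 = π − 2β = 172.8334°
wrap2 = π + 2β = 187.1666°

wrap2=187.17_deg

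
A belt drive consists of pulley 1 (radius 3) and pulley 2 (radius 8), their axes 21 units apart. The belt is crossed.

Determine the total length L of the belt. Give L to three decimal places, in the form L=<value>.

L=82.464

crossed belt: β = asin((r1+r2)/C) = asin(11/21) = 31.5881°
wrap1 = wrap2 = π + 2β = 243.1763°
tangent length = C·cosβ = 17.8885
L = (r1+r2)·wrap + 2·C·cosβ = 11·4.2442 + 2·17.8885 = 82.4636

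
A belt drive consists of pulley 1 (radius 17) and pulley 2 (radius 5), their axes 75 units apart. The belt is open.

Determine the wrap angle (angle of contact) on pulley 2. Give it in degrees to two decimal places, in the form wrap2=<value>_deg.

open belt: β = asin((r2−r1)/C) = asin(-12/75) = -9.2069°
wrap1 = π − 2β = 198.4138°
wrap2 = π + 2β = 161.5862°

wrap2=161.59_deg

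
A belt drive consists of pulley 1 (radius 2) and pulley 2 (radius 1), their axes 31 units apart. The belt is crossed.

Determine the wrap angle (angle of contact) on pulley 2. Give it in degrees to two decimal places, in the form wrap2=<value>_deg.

crossed belt: β = asin((r1+r2)/C) = asin(3/31) = 5.5534°
wrap1 = wrap2 = π + 2β = 191.1069°

wrap2=191.11_deg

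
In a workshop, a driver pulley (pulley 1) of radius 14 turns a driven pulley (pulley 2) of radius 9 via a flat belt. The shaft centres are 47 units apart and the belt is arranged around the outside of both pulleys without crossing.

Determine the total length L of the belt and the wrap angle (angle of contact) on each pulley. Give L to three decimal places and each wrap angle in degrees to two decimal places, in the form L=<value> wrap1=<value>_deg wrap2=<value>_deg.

open belt: β = asin((r2−r1)/C) = asin(-5/47) = -6.1069°
wrap1 = π − 2β = 192.2137°
wrap2 = π + 2β = 167.7863°
tangent length = C·cosβ = 46.7333
L = r1·wrap1 + r2·wrap2 + 2·C·cosβ = 14·3.3548 + 9·2.9284 + 2·46.7333 = 166.7890

L=166.789 wrap1=192.21_deg wrap2=167.79_deg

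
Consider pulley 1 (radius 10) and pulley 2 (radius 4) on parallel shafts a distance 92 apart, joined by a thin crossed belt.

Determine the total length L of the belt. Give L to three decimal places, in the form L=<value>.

crossed belt: β = asin((r1+r2)/C) = asin(14/92) = 8.7529°
wrap1 = wrap2 = π + 2β = 197.5059°
tangent length = C·cosβ = 90.9285
L = (r1+r2)·wrap + 2·C·cosβ = 14·3.4471 + 2·90.9285 = 230.1169

L=230.117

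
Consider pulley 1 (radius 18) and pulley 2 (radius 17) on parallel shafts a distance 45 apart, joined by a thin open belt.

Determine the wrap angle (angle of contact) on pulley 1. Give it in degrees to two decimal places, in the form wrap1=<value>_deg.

wrap1=182.55_deg

open belt: β = asin((r2−r1)/C) = asin(-1/45) = -1.2733°
wrap1 = π − 2β = 182.5467°
wrap2 = π + 2β = 177.4533°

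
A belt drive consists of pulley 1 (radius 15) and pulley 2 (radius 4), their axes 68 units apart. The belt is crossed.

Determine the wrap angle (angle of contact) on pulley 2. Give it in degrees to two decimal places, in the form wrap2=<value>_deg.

wrap2=212.45_deg

crossed belt: β = asin((r1+r2)/C) = asin(19/68) = 16.2251°
wrap1 = wrap2 = π + 2β = 212.4502°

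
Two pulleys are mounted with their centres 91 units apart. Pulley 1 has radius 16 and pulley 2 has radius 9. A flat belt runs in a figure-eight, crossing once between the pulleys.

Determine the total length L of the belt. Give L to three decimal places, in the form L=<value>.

L=267.452

crossed belt: β = asin((r1+r2)/C) = asin(25/91) = 15.9456°
wrap1 = wrap2 = π + 2β = 211.8913°
tangent length = C·cosβ = 87.4986
L = (r1+r2)·wrap + 2·C·cosβ = 25·3.6982 + 2·87.4986 = 267.4522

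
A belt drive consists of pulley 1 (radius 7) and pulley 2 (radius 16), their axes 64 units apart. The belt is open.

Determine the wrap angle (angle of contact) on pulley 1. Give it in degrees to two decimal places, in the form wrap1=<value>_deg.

wrap1=163.83_deg

open belt: β = asin((r2−r1)/C) = asin(9/64) = 8.0840°
wrap1 = π − 2β = 163.8320°
wrap2 = π + 2β = 196.1680°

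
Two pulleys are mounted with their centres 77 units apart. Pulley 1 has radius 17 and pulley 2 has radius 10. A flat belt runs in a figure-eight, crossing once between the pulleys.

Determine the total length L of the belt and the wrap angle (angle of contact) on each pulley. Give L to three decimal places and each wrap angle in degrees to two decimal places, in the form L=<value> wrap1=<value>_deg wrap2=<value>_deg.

L=248.391 wrap1=221.05_deg wrap2=221.05_deg

crossed belt: β = asin((r1+r2)/C) = asin(27/77) = 20.5270°
wrap1 = wrap2 = π + 2β = 221.0541°
tangent length = C·cosβ = 72.1110
L = (r1+r2)·wrap + 2·C·cosβ = 27·3.8581 + 2·72.1110 = 248.3913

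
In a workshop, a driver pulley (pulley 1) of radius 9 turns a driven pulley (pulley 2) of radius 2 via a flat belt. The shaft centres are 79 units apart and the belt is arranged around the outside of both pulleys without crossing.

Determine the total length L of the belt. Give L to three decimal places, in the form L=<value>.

L=193.178

open belt: β = asin((r2−r1)/C) = asin(-7/79) = -5.0835°
wrap1 = π − 2β = 190.1670°
wrap2 = π + 2β = 169.8330°
tangent length = C·cosβ = 78.6893
L = r1·wrap1 + r2·wrap2 + 2·C·cosβ = 9·3.3190 + 2·2.9641 + 2·78.6893 = 193.1782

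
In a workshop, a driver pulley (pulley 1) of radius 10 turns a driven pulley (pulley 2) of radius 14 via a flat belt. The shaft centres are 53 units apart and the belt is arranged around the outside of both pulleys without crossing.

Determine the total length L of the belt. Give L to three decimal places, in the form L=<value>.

L=181.700

open belt: β = asin((r2−r1)/C) = asin(4/53) = 4.3283°
wrap1 = π − 2β = 171.3433°
wrap2 = π + 2β = 188.6567°
tangent length = C·cosβ = 52.8488
L = r1·wrap1 + r2·wrap2 + 2·C·cosβ = 10·2.9905 + 14·3.2927 + 2·52.8488 = 181.7003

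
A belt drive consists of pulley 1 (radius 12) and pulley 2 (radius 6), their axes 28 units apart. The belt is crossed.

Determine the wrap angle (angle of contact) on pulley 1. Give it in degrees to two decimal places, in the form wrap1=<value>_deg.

crossed belt: β = asin((r1+r2)/C) = asin(18/28) = 40.0052°
wrap1 = wrap2 = π + 2β = 260.0104°

wrap1=260.01_deg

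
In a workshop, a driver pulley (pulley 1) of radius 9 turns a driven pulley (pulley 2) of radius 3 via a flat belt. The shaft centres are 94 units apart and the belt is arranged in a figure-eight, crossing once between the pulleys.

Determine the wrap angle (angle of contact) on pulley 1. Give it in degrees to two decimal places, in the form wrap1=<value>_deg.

wrap1=194.67_deg

crossed belt: β = asin((r1+r2)/C) = asin(12/94) = 7.3344°
wrap1 = wrap2 = π + 2β = 194.6687°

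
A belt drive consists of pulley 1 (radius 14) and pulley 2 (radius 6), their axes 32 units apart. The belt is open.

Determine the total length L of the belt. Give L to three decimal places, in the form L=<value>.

open belt: β = asin((r2−r1)/C) = asin(-8/32) = -14.4775°
wrap1 = π − 2β = 208.9550°
wrap2 = π + 2β = 151.0450°
tangent length = C·cosβ = 30.9839
L = r1·wrap1 + r2·wrap2 + 2·C·cosβ = 14·3.6470 + 6·2.6362 + 2·30.9839 = 128.8425

L=128.842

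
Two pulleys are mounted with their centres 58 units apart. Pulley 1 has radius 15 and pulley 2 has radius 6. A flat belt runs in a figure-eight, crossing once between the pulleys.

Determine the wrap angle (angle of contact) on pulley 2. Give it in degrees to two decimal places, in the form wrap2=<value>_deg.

crossed belt: β = asin((r1+r2)/C) = asin(21/58) = 21.2273°
wrap1 = wrap2 = π + 2β = 222.4546°

wrap2=222.45_deg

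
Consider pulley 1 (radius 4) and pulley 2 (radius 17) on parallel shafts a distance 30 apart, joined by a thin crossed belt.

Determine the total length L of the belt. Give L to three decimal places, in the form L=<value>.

crossed belt: β = asin((r1+r2)/C) = asin(21/30) = 44.4270°
wrap1 = wrap2 = π + 2β = 268.8540°
tangent length = C·cosβ = 21.4243
L = (r1+r2)·wrap + 2·C·cosβ = 21·4.6924 + 2·21.4243 = 141.3887

L=141.389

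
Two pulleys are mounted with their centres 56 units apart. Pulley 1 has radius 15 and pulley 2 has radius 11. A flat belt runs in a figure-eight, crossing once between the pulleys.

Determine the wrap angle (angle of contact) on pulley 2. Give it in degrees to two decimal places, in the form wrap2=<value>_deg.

crossed belt: β = asin((r1+r2)/C) = asin(26/56) = 27.6640°
wrap1 = wrap2 = π + 2β = 235.3280°

wrap2=235.33_deg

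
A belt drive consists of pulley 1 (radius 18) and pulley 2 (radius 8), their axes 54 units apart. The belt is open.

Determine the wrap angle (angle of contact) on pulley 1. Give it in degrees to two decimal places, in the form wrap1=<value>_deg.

wrap1=201.34_deg

open belt: β = asin((r2−r1)/C) = asin(-10/54) = -10.6719°
wrap1 = π − 2β = 201.3439°
wrap2 = π + 2β = 158.6561°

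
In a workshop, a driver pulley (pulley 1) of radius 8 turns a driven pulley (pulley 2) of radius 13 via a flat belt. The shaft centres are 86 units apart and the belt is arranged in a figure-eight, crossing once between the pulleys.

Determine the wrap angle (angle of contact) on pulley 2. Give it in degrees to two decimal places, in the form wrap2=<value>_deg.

wrap2=208.27_deg

crossed belt: β = asin((r1+r2)/C) = asin(21/86) = 14.1337°
wrap1 = wrap2 = π + 2β = 208.2675°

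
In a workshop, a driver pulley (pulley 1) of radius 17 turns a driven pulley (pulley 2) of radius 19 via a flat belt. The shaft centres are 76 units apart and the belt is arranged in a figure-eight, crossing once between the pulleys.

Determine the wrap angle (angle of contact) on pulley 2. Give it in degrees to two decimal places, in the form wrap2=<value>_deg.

crossed belt: β = asin((r1+r2)/C) = asin(36/76) = 28.2737°
wrap1 = wrap2 = π + 2β = 236.5474°

wrap2=236.55_deg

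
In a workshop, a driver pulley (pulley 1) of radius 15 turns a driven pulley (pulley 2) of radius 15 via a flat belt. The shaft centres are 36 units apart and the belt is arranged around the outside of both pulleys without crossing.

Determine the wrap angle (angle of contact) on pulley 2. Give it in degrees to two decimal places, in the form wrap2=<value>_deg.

wrap2=180.00_deg

open belt: β = asin((r2−r1)/C) = asin(0/36) = 0.0000°
wrap1 = π − 2β = 180.0000°
wrap2 = π + 2β = 180.0000°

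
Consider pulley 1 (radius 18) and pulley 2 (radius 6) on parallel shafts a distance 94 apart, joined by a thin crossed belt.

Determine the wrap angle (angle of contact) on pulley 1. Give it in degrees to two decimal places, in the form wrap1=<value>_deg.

wrap1=209.58_deg

crossed belt: β = asin((r1+r2)/C) = asin(24/94) = 14.7925°
wrap1 = wrap2 = π + 2β = 209.5850°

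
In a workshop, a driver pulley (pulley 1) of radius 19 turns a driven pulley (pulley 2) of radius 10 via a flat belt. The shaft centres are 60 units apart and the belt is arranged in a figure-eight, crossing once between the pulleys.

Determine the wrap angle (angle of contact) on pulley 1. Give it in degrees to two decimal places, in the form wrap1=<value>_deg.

wrap1=237.81_deg

crossed belt: β = asin((r1+r2)/C) = asin(29/60) = 28.9033°
wrap1 = wrap2 = π + 2β = 237.8067°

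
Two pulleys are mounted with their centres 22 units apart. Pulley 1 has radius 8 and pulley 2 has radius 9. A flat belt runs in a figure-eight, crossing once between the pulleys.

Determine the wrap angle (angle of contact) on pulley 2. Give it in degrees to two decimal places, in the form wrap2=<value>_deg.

wrap2=281.20_deg

crossed belt: β = asin((r1+r2)/C) = asin(17/22) = 50.5994°
wrap1 = wrap2 = π + 2β = 281.1989°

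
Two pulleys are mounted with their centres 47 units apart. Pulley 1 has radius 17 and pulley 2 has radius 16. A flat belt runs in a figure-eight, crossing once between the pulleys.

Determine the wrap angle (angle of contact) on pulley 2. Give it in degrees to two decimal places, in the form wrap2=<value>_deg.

wrap2=269.20_deg

crossed belt: β = asin((r1+r2)/C) = asin(33/47) = 44.5980°
wrap1 = wrap2 = π + 2β = 269.1959°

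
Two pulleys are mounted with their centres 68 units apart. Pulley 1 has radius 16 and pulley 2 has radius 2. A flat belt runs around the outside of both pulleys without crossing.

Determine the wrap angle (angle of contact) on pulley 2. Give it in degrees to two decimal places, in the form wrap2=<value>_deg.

open belt: β = asin((r2−r1)/C) = asin(-14/68) = -11.8812°
wrap1 = π − 2β = 203.7623°
wrap2 = π + 2β = 156.2377°

wrap2=156.24_deg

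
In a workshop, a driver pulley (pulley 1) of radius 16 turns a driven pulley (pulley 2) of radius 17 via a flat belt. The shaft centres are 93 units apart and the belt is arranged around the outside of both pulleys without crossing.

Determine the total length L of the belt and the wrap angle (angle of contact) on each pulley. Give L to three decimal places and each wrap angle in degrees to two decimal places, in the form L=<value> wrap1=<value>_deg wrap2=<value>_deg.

L=289.683 wrap1=178.77_deg wrap2=181.23_deg

open belt: β = asin((r2−r1)/C) = asin(1/93) = 0.6161°
wrap1 = π − 2β = 178.7678°
wrap2 = π + 2β = 181.2322°
tangent length = C·cosβ = 92.9946
L = r1·wrap1 + r2·wrap2 + 2·C·cosβ = 16·3.1201 + 17·3.1631 + 2·92.9946 = 289.6833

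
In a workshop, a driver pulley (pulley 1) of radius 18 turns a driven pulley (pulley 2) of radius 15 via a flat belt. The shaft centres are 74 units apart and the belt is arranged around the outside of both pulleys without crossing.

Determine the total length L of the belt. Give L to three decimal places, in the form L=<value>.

L=251.794

open belt: β = asin((r2−r1)/C) = asin(-3/74) = -2.3234°
wrap1 = π − 2β = 184.6469°
wrap2 = π + 2β = 175.3531°
tangent length = C·cosβ = 73.9392
L = r1·wrap1 + r2·wrap2 + 2·C·cosβ = 18·3.2227 + 15·3.0605 + 2·73.9392 = 251.7942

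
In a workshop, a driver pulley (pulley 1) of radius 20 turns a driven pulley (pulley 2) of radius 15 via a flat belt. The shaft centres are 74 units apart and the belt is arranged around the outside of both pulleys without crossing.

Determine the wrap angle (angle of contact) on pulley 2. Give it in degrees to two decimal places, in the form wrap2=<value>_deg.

wrap2=172.25_deg

open belt: β = asin((r2−r1)/C) = asin(-5/74) = -3.8743°
wrap1 = π − 2β = 187.7486°
wrap2 = π + 2β = 172.2514°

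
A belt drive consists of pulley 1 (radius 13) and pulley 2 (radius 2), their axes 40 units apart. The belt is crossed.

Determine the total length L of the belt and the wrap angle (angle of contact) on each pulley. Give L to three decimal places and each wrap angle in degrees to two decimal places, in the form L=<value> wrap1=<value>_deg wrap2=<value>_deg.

L=132.818 wrap1=224.05_deg wrap2=224.05_deg

crossed belt: β = asin((r1+r2)/C) = asin(15/40) = 22.0243°
wrap1 = wrap2 = π + 2β = 224.0486°
tangent length = C·cosβ = 37.0810
L = (r1+r2)·wrap + 2·C·cosβ = 15·3.9104 + 2·37.0810 = 132.8178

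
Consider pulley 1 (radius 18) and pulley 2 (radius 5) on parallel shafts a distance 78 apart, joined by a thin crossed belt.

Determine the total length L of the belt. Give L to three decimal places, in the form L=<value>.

L=235.089

crossed belt: β = asin((r1+r2)/C) = asin(23/78) = 17.1498°
wrap1 = wrap2 = π + 2β = 214.2997°
tangent length = C·cosβ = 74.5319
L = (r1+r2)·wrap + 2·C·cosβ = 23·3.7402 + 2·74.5319 = 235.0892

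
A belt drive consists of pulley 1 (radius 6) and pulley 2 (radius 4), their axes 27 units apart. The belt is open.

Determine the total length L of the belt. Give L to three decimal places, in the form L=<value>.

L=85.564

open belt: β = asin((r2−r1)/C) = asin(-2/27) = -4.2480°
wrap1 = π − 2β = 188.4960°
wrap2 = π + 2β = 171.5040°
tangent length = C·cosβ = 26.9258
L = r1·wrap1 + r2·wrap2 + 2·C·cosβ = 6·3.2899 + 4·2.9933 + 2·26.9258 = 85.5641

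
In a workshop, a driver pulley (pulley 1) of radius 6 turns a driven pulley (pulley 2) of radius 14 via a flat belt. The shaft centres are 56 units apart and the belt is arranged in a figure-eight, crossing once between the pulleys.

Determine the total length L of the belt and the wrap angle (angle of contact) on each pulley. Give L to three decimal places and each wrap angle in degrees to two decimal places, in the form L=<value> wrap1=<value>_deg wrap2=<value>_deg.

L=182.054 wrap1=221.85_deg wrap2=221.85_deg

crossed belt: β = asin((r1+r2)/C) = asin(20/56) = 20.9248°
wrap1 = wrap2 = π + 2β = 221.8497°
tangent length = C·cosβ = 52.3068
L = (r1+r2)·wrap + 2·C·cosβ = 20·3.8720 + 2·52.3068 = 182.0537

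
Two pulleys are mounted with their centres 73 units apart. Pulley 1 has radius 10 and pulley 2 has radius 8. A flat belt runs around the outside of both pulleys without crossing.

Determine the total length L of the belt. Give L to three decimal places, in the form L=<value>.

open belt: β = asin((r2−r1)/C) = asin(-2/73) = -1.5699°
wrap1 = π − 2β = 183.1399°
wrap2 = π + 2β = 176.8601°
tangent length = C·cosβ = 72.9726
L = r1·wrap1 + r2·wrap2 + 2·C·cosβ = 10·3.1964 + 8·3.0868 + 2·72.9726 = 202.6035

L=202.603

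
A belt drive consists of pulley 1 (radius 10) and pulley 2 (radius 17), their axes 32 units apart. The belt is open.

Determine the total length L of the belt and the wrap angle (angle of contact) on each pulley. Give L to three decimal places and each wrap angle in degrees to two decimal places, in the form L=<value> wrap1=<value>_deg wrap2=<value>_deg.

L=150.360 wrap1=154.73_deg wrap2=205.27_deg

open belt: β = asin((r2−r1)/C) = asin(7/32) = 12.6356°
wrap1 = π − 2β = 154.7287°
wrap2 = π + 2β = 205.2713°
tangent length = C·cosβ = 31.2250
L = r1·wrap1 + r2·wrap2 + 2·C·cosβ = 10·2.7005 + 17·3.5827 + 2·31.2250 = 150.3604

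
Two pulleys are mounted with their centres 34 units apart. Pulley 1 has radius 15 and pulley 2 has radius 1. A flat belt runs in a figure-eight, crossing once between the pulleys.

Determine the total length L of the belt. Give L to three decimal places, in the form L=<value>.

crossed belt: β = asin((r1+r2)/C) = asin(16/34) = 28.0725°
wrap1 = wrap2 = π + 2β = 236.1450°
tangent length = C·cosβ = 30.0000
L = (r1+r2)·wrap + 2·C·cosβ = 16·4.1215 + 2·30.0000 = 125.9441

L=125.944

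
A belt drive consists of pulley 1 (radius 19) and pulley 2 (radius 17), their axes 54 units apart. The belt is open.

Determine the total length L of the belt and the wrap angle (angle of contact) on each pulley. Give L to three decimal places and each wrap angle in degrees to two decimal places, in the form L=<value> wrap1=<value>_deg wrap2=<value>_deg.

open belt: β = asin((r2−r1)/C) = asin(-2/54) = -2.1226°
wrap1 = π − 2β = 184.2451°
wrap2 = π + 2β = 175.7549°
tangent length = C·cosβ = 53.9630
L = r1·wrap1 + r2·wrap2 + 2·C·cosβ = 19·3.2157 + 17·3.0675 + 2·53.9630 = 221.1714

L=221.171 wrap1=184.25_deg wrap2=175.75_deg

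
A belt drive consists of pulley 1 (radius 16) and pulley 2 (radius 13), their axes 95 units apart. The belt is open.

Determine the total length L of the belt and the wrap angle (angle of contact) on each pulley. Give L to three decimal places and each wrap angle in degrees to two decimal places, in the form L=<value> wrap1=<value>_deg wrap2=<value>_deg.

L=281.201 wrap1=183.62_deg wrap2=176.38_deg

open belt: β = asin((r2−r1)/C) = asin(-3/95) = -1.8096°
wrap1 = π − 2β = 183.6193°
wrap2 = π + 2β = 176.3807°
tangent length = C·cosβ = 94.9526
L = r1·wrap1 + r2·wrap2 + 2·C·cosβ = 16·3.2048 + 13·3.0784 + 2·94.9526 = 281.2009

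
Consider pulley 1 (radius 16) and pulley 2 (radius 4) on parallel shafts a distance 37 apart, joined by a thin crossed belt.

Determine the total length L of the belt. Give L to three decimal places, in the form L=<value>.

crossed belt: β = asin((r1+r2)/C) = asin(20/37) = 32.7204°
wrap1 = wrap2 = π + 2β = 245.4409°
tangent length = C·cosβ = 31.1288
L = (r1+r2)·wrap + 2·C·cosβ = 20·4.2838 + 2·31.1288 = 147.9326

L=147.933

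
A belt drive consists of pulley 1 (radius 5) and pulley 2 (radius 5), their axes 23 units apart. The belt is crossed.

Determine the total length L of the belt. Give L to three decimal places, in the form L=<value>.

crossed belt: β = asin((r1+r2)/C) = asin(10/23) = 25.7715°
wrap1 = wrap2 = π + 2β = 231.5429°
tangent length = C·cosβ = 20.7123
L = (r1+r2)·wrap + 2·C·cosβ = 10·4.0412 + 2·20.7123 = 81.8365

L=81.836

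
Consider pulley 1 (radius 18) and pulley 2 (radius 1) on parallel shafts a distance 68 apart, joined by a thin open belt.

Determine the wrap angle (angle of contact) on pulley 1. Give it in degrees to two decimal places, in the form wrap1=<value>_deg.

wrap1=208.96_deg

open belt: β = asin((r2−r1)/C) = asin(-17/68) = -14.4775°
wrap1 = π − 2β = 208.9550°
wrap2 = π + 2β = 151.0450°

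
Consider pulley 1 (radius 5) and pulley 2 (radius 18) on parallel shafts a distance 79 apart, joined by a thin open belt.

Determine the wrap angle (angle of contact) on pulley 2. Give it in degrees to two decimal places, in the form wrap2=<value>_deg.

wrap2=198.94_deg

open belt: β = asin((r2−r1)/C) = asin(13/79) = 9.4715°
wrap1 = π − 2β = 161.0570°
wrap2 = π + 2β = 198.9430°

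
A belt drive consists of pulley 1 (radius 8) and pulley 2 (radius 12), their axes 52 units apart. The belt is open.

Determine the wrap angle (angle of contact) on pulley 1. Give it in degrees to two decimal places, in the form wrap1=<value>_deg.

wrap1=171.18_deg

open belt: β = asin((r2−r1)/C) = asin(4/52) = 4.4117°
wrap1 = π − 2β = 171.1765°
wrap2 = π + 2β = 188.8235°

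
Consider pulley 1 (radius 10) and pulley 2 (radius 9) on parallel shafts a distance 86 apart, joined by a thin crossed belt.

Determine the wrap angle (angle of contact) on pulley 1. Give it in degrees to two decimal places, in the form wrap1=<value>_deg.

wrap1=205.53_deg

crossed belt: β = asin((r1+r2)/C) = asin(19/86) = 12.7637°
wrap1 = wrap2 = π + 2β = 205.5274°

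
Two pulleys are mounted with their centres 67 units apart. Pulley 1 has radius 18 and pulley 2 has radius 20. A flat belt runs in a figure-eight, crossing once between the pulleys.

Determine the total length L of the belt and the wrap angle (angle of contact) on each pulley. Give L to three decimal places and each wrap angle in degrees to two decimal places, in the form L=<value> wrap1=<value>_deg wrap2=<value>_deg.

L=275.576 wrap1=249.11_deg wrap2=249.11_deg

crossed belt: β = asin((r1+r2)/C) = asin(38/67) = 34.5527°
wrap1 = wrap2 = π + 2β = 249.1054°
tangent length = C·cosβ = 55.1815
L = (r1+r2)·wrap + 2·C·cosβ = 38·4.3477 + 2·55.1815 = 275.5760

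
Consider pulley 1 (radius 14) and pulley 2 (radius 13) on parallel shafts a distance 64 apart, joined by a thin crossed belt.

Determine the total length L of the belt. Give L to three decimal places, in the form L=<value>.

L=224.392

crossed belt: β = asin((r1+r2)/C) = asin(27/64) = 24.9530°
wrap1 = wrap2 = π + 2β = 229.9060°
tangent length = C·cosβ = 58.0259
L = (r1+r2)·wrap + 2·C·cosβ = 27·4.0126 + 2·58.0259 = 224.3924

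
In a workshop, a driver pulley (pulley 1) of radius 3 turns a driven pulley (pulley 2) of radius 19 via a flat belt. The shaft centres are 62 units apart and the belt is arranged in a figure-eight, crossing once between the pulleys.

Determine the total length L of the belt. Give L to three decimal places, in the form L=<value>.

crossed belt: β = asin((r1+r2)/C) = asin(22/62) = 20.7836°
wrap1 = wrap2 = π + 2β = 221.5671°
tangent length = C·cosβ = 57.9655
L = (r1+r2)·wrap + 2·C·cosβ = 22·3.8671 + 2·57.9655 = 201.0067

L=201.007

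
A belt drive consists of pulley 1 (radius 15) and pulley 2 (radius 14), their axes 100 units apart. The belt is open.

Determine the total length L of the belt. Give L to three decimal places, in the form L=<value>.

L=291.116

open belt: β = asin((r2−r1)/C) = asin(-1/100) = -0.5730°
wrap1 = π − 2β = 181.1459°
wrap2 = π + 2β = 178.8541°
tangent length = C·cosβ = 99.9950
L = r1·wrap1 + r2·wrap2 + 2·C·cosβ = 15·3.1616 + 14·3.1216 + 2·99.9950 = 291.1162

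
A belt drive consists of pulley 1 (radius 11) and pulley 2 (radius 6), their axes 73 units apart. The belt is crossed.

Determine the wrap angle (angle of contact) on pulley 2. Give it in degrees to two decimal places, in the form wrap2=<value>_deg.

wrap2=206.93_deg

crossed belt: β = asin((r1+r2)/C) = asin(17/73) = 13.4665°
wrap1 = wrap2 = π + 2β = 206.9330°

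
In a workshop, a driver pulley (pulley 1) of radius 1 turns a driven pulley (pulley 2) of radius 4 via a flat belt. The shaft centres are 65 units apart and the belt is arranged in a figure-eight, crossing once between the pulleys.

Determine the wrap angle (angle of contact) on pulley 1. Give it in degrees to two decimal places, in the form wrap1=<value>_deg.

crossed belt: β = asin((r1+r2)/C) = asin(5/65) = 4.4117°
wrap1 = wrap2 = π + 2β = 188.8235°

wrap1=188.82_deg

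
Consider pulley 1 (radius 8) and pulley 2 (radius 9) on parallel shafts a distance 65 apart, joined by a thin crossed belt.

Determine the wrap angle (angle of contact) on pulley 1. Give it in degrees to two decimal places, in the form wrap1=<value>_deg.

wrap1=210.32_deg

crossed belt: β = asin((r1+r2)/C) = asin(17/65) = 15.1614°
wrap1 = wrap2 = π + 2β = 210.3227°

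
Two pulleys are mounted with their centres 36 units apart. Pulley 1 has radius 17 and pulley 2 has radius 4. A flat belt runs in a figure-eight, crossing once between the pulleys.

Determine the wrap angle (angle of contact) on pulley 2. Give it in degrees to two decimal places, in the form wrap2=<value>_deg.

crossed belt: β = asin((r1+r2)/C) = asin(21/36) = 35.6853°
wrap1 = wrap2 = π + 2β = 251.3707°

wrap2=251.37_deg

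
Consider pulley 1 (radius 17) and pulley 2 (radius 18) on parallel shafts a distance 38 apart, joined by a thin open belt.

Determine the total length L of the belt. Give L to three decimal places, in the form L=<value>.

L=185.982

open belt: β = asin((r2−r1)/C) = asin(1/38) = 1.5080°
wrap1 = π − 2β = 176.9841°
wrap2 = π + 2β = 183.0159°
tangent length = C·cosβ = 37.9868
L = r1·wrap1 + r2·wrap2 + 2·C·cosβ = 17·3.0890 + 18·3.1942 + 2·37.9868 = 185.9821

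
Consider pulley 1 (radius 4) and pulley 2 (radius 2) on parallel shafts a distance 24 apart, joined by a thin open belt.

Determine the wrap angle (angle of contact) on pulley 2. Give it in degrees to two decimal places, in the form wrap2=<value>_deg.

open belt: β = asin((r2−r1)/C) = asin(-2/24) = -4.7802°
wrap1 = π − 2β = 189.5604°
wrap2 = π + 2β = 170.4396°

wrap2=170.44_deg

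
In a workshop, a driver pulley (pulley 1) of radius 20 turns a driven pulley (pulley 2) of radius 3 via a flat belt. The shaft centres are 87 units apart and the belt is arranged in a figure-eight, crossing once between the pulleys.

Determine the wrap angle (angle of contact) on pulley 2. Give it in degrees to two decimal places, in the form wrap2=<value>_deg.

crossed belt: β = asin((r1+r2)/C) = asin(23/87) = 15.3294°
wrap1 = wrap2 = π + 2β = 210.6588°

wrap2=210.66_deg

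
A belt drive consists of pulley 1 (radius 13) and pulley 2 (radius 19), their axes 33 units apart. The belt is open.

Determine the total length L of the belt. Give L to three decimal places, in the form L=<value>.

open belt: β = asin((r2−r1)/C) = asin(6/33) = 10.4757°
wrap1 = π − 2β = 159.0486°
wrap2 = π + 2β = 200.9514°
tangent length = C·cosβ = 32.4500
L = r1·wrap1 + r2·wrap2 + 2·C·cosβ = 13·2.7759 + 19·3.5073 + 2·32.4500 = 167.6249

L=167.625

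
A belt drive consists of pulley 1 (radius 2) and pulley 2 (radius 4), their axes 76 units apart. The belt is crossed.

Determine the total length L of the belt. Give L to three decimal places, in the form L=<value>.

crossed belt: β = asin((r1+r2)/C) = asin(6/76) = 4.5281°
wrap1 = wrap2 = π + 2β = 189.0561°
tangent length = C·cosβ = 75.7628
L = (r1+r2)·wrap + 2·C·cosβ = 6·3.2997 + 2·75.7628 = 171.3235

L=171.323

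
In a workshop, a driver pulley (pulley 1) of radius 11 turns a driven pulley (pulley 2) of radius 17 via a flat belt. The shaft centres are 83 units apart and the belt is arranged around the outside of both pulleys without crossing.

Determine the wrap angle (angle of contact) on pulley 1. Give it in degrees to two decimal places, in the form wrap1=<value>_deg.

open belt: β = asin((r2−r1)/C) = asin(6/83) = 4.1455°
wrap1 = π − 2β = 171.7090°
wrap2 = π + 2β = 188.2910°

wrap1=171.71_deg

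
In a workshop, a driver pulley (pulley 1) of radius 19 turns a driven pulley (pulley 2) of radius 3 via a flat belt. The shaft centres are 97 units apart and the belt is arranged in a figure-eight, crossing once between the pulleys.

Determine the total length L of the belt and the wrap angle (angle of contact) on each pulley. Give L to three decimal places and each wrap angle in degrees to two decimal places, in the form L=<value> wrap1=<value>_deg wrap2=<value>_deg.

L=268.126 wrap1=206.22_deg wrap2=206.22_deg

crossed belt: β = asin((r1+r2)/C) = asin(22/97) = 13.1090°
wrap1 = wrap2 = π + 2β = 206.2180°
tangent length = C·cosβ = 94.4722
L = (r1+r2)·wrap + 2·C·cosβ = 22·3.5992 + 2·94.4722 = 268.1265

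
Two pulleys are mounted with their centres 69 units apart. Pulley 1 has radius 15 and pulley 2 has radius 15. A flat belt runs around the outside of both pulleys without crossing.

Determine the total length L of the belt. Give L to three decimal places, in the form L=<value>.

open belt: β = asin((r2−r1)/C) = asin(0/69) = 0.0000°
wrap1 = π − 2β = 180.0000°
wrap2 = π + 2β = 180.0000°
tangent length = C·cosβ = 69.0000
L = r1·wrap1 + r2·wrap2 + 2·C·cosβ = 15·3.1416 + 15·3.1416 + 2·69.0000 = 232.2478

L=232.248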